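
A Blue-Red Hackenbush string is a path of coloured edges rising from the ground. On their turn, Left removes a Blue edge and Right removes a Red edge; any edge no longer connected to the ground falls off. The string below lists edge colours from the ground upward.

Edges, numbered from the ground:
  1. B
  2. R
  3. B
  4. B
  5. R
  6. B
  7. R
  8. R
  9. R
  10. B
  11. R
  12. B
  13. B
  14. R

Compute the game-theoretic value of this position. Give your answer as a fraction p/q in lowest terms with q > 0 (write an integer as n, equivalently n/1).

Recurse on prefixes of the 14-edge string B R B B R B R R R B R B B R:
1 of 14 · B · max L 0 · min R +∞ -> 1
2 of 14 · BR · max L 0 · min R 1 -> 1/2
3 of 14 · BRB · max L 1/2 · min R 1 -> 3/4
4 of 14 · BRBB · max L 3/4 · min R 1 -> 7/8
5 of 14 · BRBBR · max L 3/4 · min R 7/8 -> 13/16
6 of 14 · BRBBRB · max L 13/16 · min R 7/8 -> 27/32
7 of 14 · BRBBRBR · max L 13/16 · min R 27/32 -> 53/64
8 of 14 · BRBBRBRR · max L 13/16 · min R 53/64 -> 105/128
9 of 14 · BRBBRBRRR · max L 13/16 · min R 105/128 -> 209/256
10 of 14 · BRBBRBRRRB · max L 209/256 · min R 105/128 -> 419/512
11 of 14 · BRBBRBRRRBR · max L 209/256 · min R 419/512 -> 837/1024
12 of 14 · BRBBRBRRRBRB · max L 837/1024 · min R 419/512 -> 1675/2048
13 of 14 · BRBBRBRRRBRBB · max L 1675/2048 · min R 419/512 -> 3351/4096
14 of 14 · BRBBRBRRRBRBBR · max L 1675/2048 · min R 3351/4096 -> 6701/8192

6701/8192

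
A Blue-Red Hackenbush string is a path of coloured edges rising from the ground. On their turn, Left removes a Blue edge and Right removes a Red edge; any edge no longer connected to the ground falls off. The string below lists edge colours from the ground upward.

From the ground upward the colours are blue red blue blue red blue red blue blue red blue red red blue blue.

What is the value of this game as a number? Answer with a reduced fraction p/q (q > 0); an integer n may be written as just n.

13735/16384

Build v(s[:k]) for k = 1..15, string s = blue red blue blue red blue red blue blue red blue red red blue blue.
b: Left { 0 }, Right { · } so simplest 1
br: Left { 0 }, Right { 1 } so simplest 1/2
brb: Left { 0, 1/2 }, Right { 1 } so simplest 3/4
brbb: Left { 0, 1/2, 3/4 }, Right { 1 } so simplest 7/8
brbbr: Left { 0, 1/2, 3/4 }, Right { 7/8, 1 } so simplest 13/16
brbbrb: Left { 0, 1/2, 3/4, 13/16 }, Right { 7/8, 1 } so simplest 27/32
brbbrbr: Left { 0, 1/2, 3/4, 13/16 }, Right { 27/32, 7/8, 1 } so simplest 53/64
brbbrbrb: Left { 0, 1/2, 3/4, 13/16, 53/64 }, Right { 27/32, 7/8, 1 } so simplest 107/128
brbbrbrbb: Left { 0, 1/2, 3/4, 13/16, 53/64, 107/128 }, Right { 27/32, 7/8, 1 } so simplest 215/256
brbbrbrbbr: Left { 0, 1/2, 3/4, 13/16, 53/64, 107/128 }, Right { 215/256, 27/32, 7/8, 1 } so simplest 429/512
brbbrbrbbrb: Left { 0, 1/2, 3/4, 13/16, 53/64, 107/128, 429/512 }, Right { 215/256, 27/32, 7/8, 1 } so simplest 859/1024
brbbrbrbbrbr: Left { 0, 1/2, 3/4, 13/16, 53/64, 107/128, 429/512 }, Right { 859/1024, 215/256, 27/32, 7/8, 1 } so simplest 1717/2048
brbbrbrbbrbrr: Left { 0, 1/2, 3/4, 13/16, 53/64, 107/128, 429/512 }, Right { 1717/2048, 859/1024, 215/256, 27/32, 7/8, 1 } so simplest 3433/4096
brbbrbrbbrbrrb: Left { 0, 1/2, 3/4, 13/16, 53/64, 107/128, 429/512, 3433/4096 }, Right { 1717/2048, 859/1024, 215/256, 27/32, 7/8, 1 } so simplest 6867/8192
brbbrbrbbrbrrbb: Left { 0, 1/2, 3/4, 13/16, 53/64, 107/128, 429/512, 3433/4096, 6867/8192 }, Right { 1717/2048, 859/1024, 215/256, 27/32, 7/8, 1 } so simplest 13735/16384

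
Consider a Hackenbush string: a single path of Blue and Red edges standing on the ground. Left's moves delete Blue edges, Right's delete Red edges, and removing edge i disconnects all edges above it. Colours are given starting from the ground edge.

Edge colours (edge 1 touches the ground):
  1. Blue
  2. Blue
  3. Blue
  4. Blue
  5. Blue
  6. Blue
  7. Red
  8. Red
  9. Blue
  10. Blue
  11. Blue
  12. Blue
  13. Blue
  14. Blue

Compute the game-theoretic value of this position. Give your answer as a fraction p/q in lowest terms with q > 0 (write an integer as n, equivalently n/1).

B: Left { 0 }, Right { — } — simplest 1
BB: Left { 0 1 }, Right { — } — simplest 2
BBB: Left { 0 1 2 }, Right { — } — simplest 3
BBBB: Left { 0 1 2 3 }, Right { — } — simplest 4
BBBBB: Left { 0 1 2 3 4 }, Right { — } — simplest 5
BBBBBB: Left { 0 1 2 3 4 5 }, Right { — } — simplest 6
BBBBBBR: Left { 0 1 2 3 4 5 }, Right { 6 } — simplest 11/2
BBBBBBRR: Left { 0 1 2 3 4 5 }, Right { 11/2 6 } — simplest 21/4
BBBBBBRRB: Left { 0 1 2 3 4 5 21/4 }, Right { 11/2 6 } — simplest 43/8
BBBBBBRRBB: Left { 0 1 2 3 4 5 21/4 43/8 }, Right { 11/2 6 } — simplest 87/16
BBBBBBRRBBB: Left { 0 1 2 3 4 5 21/4 43/8 87/16 }, Right { 11/2 6 } — simplest 175/32
BBBBBBRRBBBB: Left { 0 1 2 3 4 5 21/4 43/8 87/16 175/32 }, Right { 11/2 6 } — simplest 351/64
BBBBBBRRBBBBB: Left { 0 1 2 3 4 5 21/4 43/8 87/16 175/32 351/64 }, Right { 11/2 6 } — simplest 703/128
BBBBBBRRBBBBBB: Left { 0 1 2 3 4 5 21/4 43/8 87/16 175/32 351/64 703/128 }, Right { 11/2 6 } — simplest 1407/256

1407/256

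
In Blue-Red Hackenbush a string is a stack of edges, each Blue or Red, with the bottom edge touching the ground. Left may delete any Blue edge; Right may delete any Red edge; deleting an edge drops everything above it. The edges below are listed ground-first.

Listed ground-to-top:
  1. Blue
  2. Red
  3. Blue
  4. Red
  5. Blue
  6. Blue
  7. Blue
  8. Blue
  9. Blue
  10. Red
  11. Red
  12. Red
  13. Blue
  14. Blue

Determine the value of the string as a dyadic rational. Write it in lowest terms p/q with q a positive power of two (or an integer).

val(B) = { 0 | (no moves) } gives 1
val(BR) = { 0 | 1 } gives 1/2
val(BRB) = { 0; 1/2 | 1 } gives 3/4
val(BRBR) = { 0; 1/2 | 3/4; 1 } gives 5/8
val(BRBRB) = { 0; 1/2; 5/8 | 3/4; 1 } gives 11/16
val(BRBRBB) = { 0; 1/2; 5/8; 11/16 | 3/4; 1 } gives 23/32
val(BRBRBBB) = { 0; 1/2; 5/8; 11/16; 23/32 | 3/4; 1 } gives 47/64
val(BRBRBBBB) = { 0; 1/2; 5/8; 11/16; 23/32; 47/64 | 3/4; 1 } gives 95/128
val(BRBRBBBBB) = { 0; 1/2; 5/8; 11/16; 23/32; 47/64; 95/128 | 3/4; 1 } gives 191/256
val(BRBRBBBBBR) = { 0; 1/2; 5/8; 11/16; 23/32; 47/64; 95/128 | 191/256; 3/4; 1 } gives 381/512
val(BRBRBBBBBRR) = { 0; 1/2; 5/8; 11/16; 23/32; 47/64; 95/128 | 381/512; 191/256; 3/4; 1 } gives 761/1024
val(BRBRBBBBBRRR) = { 0; 1/2; 5/8; 11/16; 23/32; 47/64; 95/128 | 761/1024; 381/512; 191/256; 3/4; 1 } gives 1521/2048
val(BRBRBBBBBRRRB) = { 0; 1/2; 5/8; 11/16; 23/32; 47/64; 95/128; 1521/2048 | 761/1024; 381/512; 191/256; 3/4; 1 } gives 3043/4096
val(BRBRBBBBBRRRBB) = { 0; 1/2; 5/8; 11/16; 23/32; 47/64; 95/128; 1521/2048; 3043/4096 | 761/1024; 381/512; 191/256; 3/4; 1 } gives 6087/8192

6087/8192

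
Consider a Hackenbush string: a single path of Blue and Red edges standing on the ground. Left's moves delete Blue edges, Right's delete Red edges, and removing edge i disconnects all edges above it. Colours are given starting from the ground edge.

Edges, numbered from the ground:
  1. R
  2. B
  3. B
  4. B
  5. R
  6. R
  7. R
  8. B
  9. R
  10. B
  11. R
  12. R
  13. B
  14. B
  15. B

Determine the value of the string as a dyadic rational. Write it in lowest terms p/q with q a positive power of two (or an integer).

Recurse on prefixes of the 15-edge string R B B B R R R B R B R R B B B:
edge 1 of 15 (R): { · | 0 } so -1
edge 2 of 15 (B): { -1 | 0 } so -1/2
edge 3 of 15 (B): { -1,-1/2 | 0 } so -1/4
edge 4 of 15 (B): { -1,-1/2,-1/4 | 0 } so -1/8
edge 5 of 15 (R): { -1,-1/2,-1/4 | -1/8,0 } so -3/16
edge 6 of 15 (R): { -1,-1/2,-1/4 | -3/16,-1/8,0 } so -7/32
edge 7 of 15 (R): { -1,-1/2,-1/4 | -7/32,-3/16,-1/8,0 } so -15/64
edge 8 of 15 (B): { -1,-1/2,-1/4,-15/64 | -7/32,-3/16,-1/8,0 } so -29/128
edge 9 of 15 (R): { -1,-1/2,-1/4,-15/64 | -29/128,-7/32,-3/16,-1/8,0 } so -59/256
edge 10 of 15 (B): { -1,-1/2,-1/4,-15/64,-59/256 | -29/128,-7/32,-3/16,-1/8,0 } so -117/512
edge 11 of 15 (R): { -1,-1/2,-1/4,-15/64,-59/256 | -117/512,-29/128,-7/32,-3/16,-1/8,0 } so -235/1024
edge 12 of 15 (R): { -1,-1/2,-1/4,-15/64,-59/256 | -235/1024,-117/512,-29/128,-7/32,-3/16,-1/8,0 } so -471/2048
edge 13 of 15 (B): { -1,-1/2,-1/4,-15/64,-59/256,-471/2048 | -235/1024,-117/512,-29/128,-7/32,-3/16,-1/8,0 } so -941/4096
edge 14 of 15 (B): { -1,-1/2,-1/4,-15/64,-59/256,-471/2048,-941/4096 | -235/1024,-117/512,-29/128,-7/32,-3/16,-1/8,0 } so -1881/8192
edge 15 of 15 (B): { -1,-1/2,-1/4,-15/64,-59/256,-471/2048,-941/4096,-1881/8192 | -235/1024,-117/512,-29/128,-7/32,-3/16,-1/8,0 } so -3761/16384

-3761/16384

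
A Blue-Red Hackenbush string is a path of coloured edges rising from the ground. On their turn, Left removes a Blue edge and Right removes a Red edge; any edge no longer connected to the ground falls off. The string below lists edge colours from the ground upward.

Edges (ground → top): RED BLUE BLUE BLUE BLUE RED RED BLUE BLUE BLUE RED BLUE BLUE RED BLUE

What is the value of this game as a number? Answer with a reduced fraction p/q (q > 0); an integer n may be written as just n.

-1573/16384

Prefix values for RED BLUE BLUE BLUE BLUE RED RED BLUE BLUE BLUE RED BLUE BLUE RED BLUE via {L|R} + simplicity:
g(R) = { (no moves) | 0 } — -1
g(RB) = { -1 | 0 } — -1/2
g(RBB) = { -1,-1/2 | 0 } — -1/4
g(RBBB) = { -1,-1/2,-1/4 | 0 } — -1/8
g(RBBBB) = { -1,-1/2,-1/4,-1/8 | 0 } — -1/16
g(RBBBBR) = { -1,-1/2,-1/4,-1/8 | -1/16,0 } — -3/32
g(RBBBBRR) = { -1,-1/2,-1/4,-1/8 | -3/32,-1/16,0 } — -7/64
g(RBBBBRRB) = { -1,-1/2,-1/4,-1/8,-7/64 | -3/32,-1/16,0 } — -13/128
g(RBBBBRRBB) = { -1,-1/2,-1/4,-1/8,-7/64,-13/128 | -3/32,-1/16,0 } — -25/256
g(RBBBBRRBBB) = { -1,-1/2,-1/4,-1/8,-7/64,-13/128,-25/256 | -3/32,-1/16,0 } — -49/512
g(RBBBBRRBBBR) = { -1,-1/2,-1/4,-1/8,-7/64,-13/128,-25/256 | -49/512,-3/32,-1/16,0 } — -99/1024
g(RBBBBRRBBBRB) = { -1,-1/2,-1/4,-1/8,-7/64,-13/128,-25/256,-99/1024 | -49/512,-3/32,-1/16,0 } — -197/2048
g(RBBBBRRBBBRBB) = { -1,-1/2,-1/4,-1/8,-7/64,-13/128,-25/256,-99/1024,-197/2048 | -49/512,-3/32,-1/16,0 } — -393/4096
g(RBBBBRRBBBRBBR) = { -1,-1/2,-1/4,-1/8,-7/64,-13/128,-25/256,-99/1024,-197/2048 | -393/4096,-49/512,-3/32,-1/16,0 } — -787/8192
g(RBBBBRRBBBRBBRB) = { -1,-1/2,-1/4,-1/8,-7/64,-13/128,-25/256,-99/1024,-197/2048,-787/8192 | -393/4096,-49/512,-3/32,-1/16,0 } — -1573/16384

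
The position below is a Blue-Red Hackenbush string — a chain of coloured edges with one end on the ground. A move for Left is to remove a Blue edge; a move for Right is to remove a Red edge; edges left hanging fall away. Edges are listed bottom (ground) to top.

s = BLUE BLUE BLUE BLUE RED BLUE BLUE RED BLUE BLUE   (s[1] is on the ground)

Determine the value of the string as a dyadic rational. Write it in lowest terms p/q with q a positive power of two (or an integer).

Recurse on prefixes of the 10-edge string BLUE BLUE BLUE BLUE RED BLUE BLUE RED BLUE BLUE:
B: Left { 0 }, Right { · } gives simplest 1
BB: Left { 0, 1 }, Right { · } gives simplest 2
BBB: Left { 0, 1, 2 }, Right { · } gives simplest 3
BBBB: Left { 0, 1, 2, 3 }, Right { · } gives simplest 4
BBBBR: Left { 0, 1, 2, 3 }, Right { 4 } gives simplest 7/2
BBBBRB: Left { 0, 1, 2, 3, 7/2 }, Right { 4 } gives simplest 15/4
BBBBRBB: Left { 0, 1, 2, 3, 7/2, 15/4 }, Right { 4 } gives simplest 31/8
BBBBRBBR: Left { 0, 1, 2, 3, 7/2, 15/4 }, Right { 31/8, 4 } gives simplest 61/16
BBBBRBBRB: Left { 0, 1, 2, 3, 7/2, 15/4, 61/16 }, Right { 31/8, 4 } gives simplest 123/32
BBBBRBBRBB: Left { 0, 1, 2, 3, 7/2, 15/4, 61/16, 123/32 }, Right { 31/8, 4 } gives simplest 247/64

247/64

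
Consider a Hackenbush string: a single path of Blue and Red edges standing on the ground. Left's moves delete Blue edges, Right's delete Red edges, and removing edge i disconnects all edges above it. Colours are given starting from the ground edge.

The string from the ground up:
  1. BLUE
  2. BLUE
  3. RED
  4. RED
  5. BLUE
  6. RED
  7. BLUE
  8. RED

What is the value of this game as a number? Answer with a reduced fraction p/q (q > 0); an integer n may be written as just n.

85/64

Recurse on prefixes of the 8-edge string BLUE BLUE RED RED BLUE RED BLUE RED:
B: Left { 0 }, Right { none } -> simplest 1
BB: Left { 0 1 }, Right { none } -> simplest 2
BBR: Left { 0 1 }, Right { 2 } -> simplest 3/2
BBRR: Left { 0 1 }, Right { 3/2 2 } -> simplest 5/4
BBRRB: Left { 0 1 5/4 }, Right { 3/2 2 } -> simplest 11/8
BBRRBR: Left { 0 1 5/4 }, Right { 11/8 3/2 2 } -> simplest 21/16
BBRRBRB: Left { 0 1 5/4 21/16 }, Right { 11/8 3/2 2 } -> simplest 43/32
BBRRBRBR: Left { 0 1 5/4 21/16 }, Right { 43/32 11/8 3/2 2 } -> simplest 85/64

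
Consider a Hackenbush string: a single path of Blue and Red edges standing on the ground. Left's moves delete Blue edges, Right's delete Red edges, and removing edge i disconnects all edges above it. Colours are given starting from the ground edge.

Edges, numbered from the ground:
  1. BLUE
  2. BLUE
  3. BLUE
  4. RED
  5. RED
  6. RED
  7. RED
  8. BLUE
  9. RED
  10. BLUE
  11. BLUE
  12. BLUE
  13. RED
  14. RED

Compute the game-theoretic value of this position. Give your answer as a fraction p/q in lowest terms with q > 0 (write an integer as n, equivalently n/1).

edge 1 of 14 (BLUE): { 0 | (no moves) } -> 1
edge 2 of 14 (BLUE): { 0, 1 | (no moves) } -> 2
edge 3 of 14 (BLUE): { 0, 1, 2 | (no moves) } -> 3
edge 4 of 14 (RED): { 0, 1, 2 | 3 } -> 5/2
edge 5 of 14 (RED): { 0, 1, 2 | 5/2, 3 } -> 9/4
edge 6 of 14 (RED): { 0, 1, 2 | 9/4, 5/2, 3 } -> 17/8
edge 7 of 14 (RED): { 0, 1, 2 | 17/8, 9/4, 5/2, 3 } -> 33/16
edge 8 of 14 (BLUE): { 0, 1, 2, 33/16 | 17/8, 9/4, 5/2, 3 } -> 67/32
edge 9 of 14 (RED): { 0, 1, 2, 33/16 | 67/32, 17/8, 9/4, 5/2, 3 } -> 133/64
edge 10 of 14 (BLUE): { 0, 1, 2, 33/16, 133/64 | 67/32, 17/8, 9/4, 5/2, 3 } -> 267/128
edge 11 of 14 (BLUE): { 0, 1, 2, 33/16, 133/64, 267/128 | 67/32, 17/8, 9/4, 5/2, 3 } -> 535/256
edge 12 of 14 (BLUE): { 0, 1, 2, 33/16, 133/64, 267/128, 535/256 | 67/32, 17/8, 9/4, 5/2, 3 } -> 1071/512
edge 13 of 14 (RED): { 0, 1, 2, 33/16, 133/64, 267/128, 535/256 | 1071/512, 67/32, 17/8, 9/4, 5/2, 3 } -> 2141/1024
edge 14 of 14 (RED): { 0, 1, 2, 33/16, 133/64, 267/128, 535/256 | 2141/1024, 1071/512, 67/32, 17/8, 9/4, 5/2, 3 } -> 4281/2048

4281/2048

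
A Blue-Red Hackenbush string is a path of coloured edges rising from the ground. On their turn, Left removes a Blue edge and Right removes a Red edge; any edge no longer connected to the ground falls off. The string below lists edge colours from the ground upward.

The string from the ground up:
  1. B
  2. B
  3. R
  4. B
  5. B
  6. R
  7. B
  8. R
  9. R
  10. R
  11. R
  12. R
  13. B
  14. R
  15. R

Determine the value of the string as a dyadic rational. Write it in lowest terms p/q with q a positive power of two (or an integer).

Prefix values for B B R B B R B R R R R R B R R via {L|R} + simplicity:
B: Left { 0 }, Right { ∅ } — simplest 1
BB: Left { 0 1 }, Right { ∅ } — simplest 2
BBR: Left { 0 1 }, Right { 2 } — simplest 3/2
BBRB: Left { 0 1 3/2 }, Right { 2 } — simplest 7/4
BBRBB: Left { 0 1 3/2 7/4 }, Right { 2 } — simplest 15/8
BBRBBR: Left { 0 1 3/2 7/4 }, Right { 15/8 2 } — simplest 29/16
BBRBBRB: Left { 0 1 3/2 7/4 29/16 }, Right { 15/8 2 } — simplest 59/32
BBRBBRBR: Left { 0 1 3/2 7/4 29/16 }, Right { 59/32 15/8 2 } — simplest 117/64
BBRBBRBRR: Left { 0 1 3/2 7/4 29/16 }, Right { 117/64 59/32 15/8 2 } — simplest 233/128
BBRBBRBRRR: Left { 0 1 3/2 7/4 29/16 }, Right { 233/128 117/64 59/32 15/8 2 } — simplest 465/256
BBRBBRBRRRR: Left { 0 1 3/2 7/4 29/16 }, Right { 465/256 233/128 117/64 59/32 15/8 2 } — simplest 929/512
BBRBBRBRRRRR: Left { 0 1 3/2 7/4 29/16 }, Right { 929/512 465/256 233/128 117/64 59/32 15/8 2 } — simplest 1857/1024
BBRBBRBRRRRRB: Left { 0 1 3/2 7/4 29/16 1857/1024 }, Right { 929/512 465/256 233/128 117/64 59/32 15/8 2 } — simplest 3715/2048
BBRBBRBRRRRRBR: Left { 0 1 3/2 7/4 29/16 1857/1024 }, Right { 3715/2048 929/512 465/256 233/128 117/64 59/32 15/8 2 } — simplest 7429/4096
BBRBBRBRRRRRBRR: Left { 0 1 3/2 7/4 29/16 1857/1024 }, Right { 7429/4096 3715/2048 929/512 465/256 233/128 117/64 59/32 15/8 2 } — simplest 14857/8192

14857/8192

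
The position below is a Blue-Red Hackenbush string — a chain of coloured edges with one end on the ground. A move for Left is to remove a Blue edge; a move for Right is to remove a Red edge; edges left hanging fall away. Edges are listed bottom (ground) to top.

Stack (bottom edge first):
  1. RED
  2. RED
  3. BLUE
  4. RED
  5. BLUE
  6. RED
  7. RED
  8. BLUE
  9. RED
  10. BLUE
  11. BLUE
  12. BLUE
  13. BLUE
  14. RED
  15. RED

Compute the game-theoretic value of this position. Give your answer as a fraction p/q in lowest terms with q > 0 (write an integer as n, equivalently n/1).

-13959/8192

Prefix values for RED RED BLUE RED BLUE RED RED BLUE RED BLUE BLUE BLUE BLUE RED RED via {L|R} + simplicity:
edge 1 of 15 (RED): { (no moves) | 0 } -> -1
edge 2 of 15 (RED): { (no moves) | -1,0 } -> -2
edge 3 of 15 (BLUE): { -2 | -1,0 } -> -3/2
edge 4 of 15 (RED): { -2 | -3/2,-1,0 } -> -7/4
edge 5 of 15 (BLUE): { -2,-7/4 | -3/2,-1,0 } -> -13/8
edge 6 of 15 (RED): { -2,-7/4 | -13/8,-3/2,-1,0 } -> -27/16
edge 7 of 15 (RED): { -2,-7/4 | -27/16,-13/8,-3/2,-1,0 } -> -55/32
edge 8 of 15 (BLUE): { -2,-7/4,-55/32 | -27/16,-13/8,-3/2,-1,0 } -> -109/64
edge 9 of 15 (RED): { -2,-7/4,-55/32 | -109/64,-27/16,-13/8,-3/2,-1,0 } -> -219/128
edge 10 of 15 (BLUE): { -2,-7/4,-55/32,-219/128 | -109/64,-27/16,-13/8,-3/2,-1,0 } -> -437/256
edge 11 of 15 (BLUE): { -2,-7/4,-55/32,-219/128,-437/256 | -109/64,-27/16,-13/8,-3/2,-1,0 } -> -873/512
edge 12 of 15 (BLUE): { -2,-7/4,-55/32,-219/128,-437/256,-873/512 | -109/64,-27/16,-13/8,-3/2,-1,0 } -> -1745/1024
edge 13 of 15 (BLUE): { -2,-7/4,-55/32,-219/128,-437/256,-873/512,-1745/1024 | -109/64,-27/16,-13/8,-3/2,-1,0 } -> -3489/2048
edge 14 of 15 (RED): { -2,-7/4,-55/32,-219/128,-437/256,-873/512,-1745/1024 | -3489/2048,-109/64,-27/16,-13/8,-3/2,-1,0 } -> -6979/4096
edge 15 of 15 (RED): { -2,-7/4,-55/32,-219/128,-437/256,-873/512,-1745/1024 | -6979/4096,-3489/2048,-109/64,-27/16,-13/8,-3/2,-1,0 } -> -13959/8192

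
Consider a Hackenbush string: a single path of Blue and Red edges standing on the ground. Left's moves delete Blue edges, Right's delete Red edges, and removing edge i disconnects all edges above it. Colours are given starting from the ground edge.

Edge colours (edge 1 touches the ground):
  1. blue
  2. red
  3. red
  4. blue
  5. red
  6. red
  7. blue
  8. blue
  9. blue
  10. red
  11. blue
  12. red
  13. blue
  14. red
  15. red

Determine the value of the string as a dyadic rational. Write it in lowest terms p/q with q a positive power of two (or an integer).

step 1: add blue to get b; options L={ 0 } R={ ∅ } gives 1
step 2: add red to get br; options L={ 0 } R={ 1 } gives 1/2
step 3: add red to get brr; options L={ 0 } R={ 1/2 1 } gives 1/4
step 4: add blue to get brrb; options L={ 0 1/4 } R={ 1/2 1 } gives 3/8
step 5: add red to get brrbr; options L={ 0 1/4 } R={ 3/8 1/2 1 } gives 5/16
step 6: add red to get brrbrr; options L={ 0 1/4 } R={ 5/16 3/8 1/2 1 } gives 9/32
step 7: add blue to get brrbrrb; options L={ 0 1/4 9/32 } R={ 5/16 3/8 1/2 1 } gives 19/64
step 8: add blue to get brrbrrbb; options L={ 0 1/4 9/32 19/64 } R={ 5/16 3/8 1/2 1 } gives 39/128
step 9: add blue to get brrbrrbbb; options L={ 0 1/4 9/32 19/64 39/128 } R={ 5/16 3/8 1/2 1 } gives 79/256
step 10: add red to get brrbrrbbbr; options L={ 0 1/4 9/32 19/64 39/128 } R={ 79/256 5/16 3/8 1/2 1 } gives 157/512
step 11: add blue to get brrbrrbbbrb; options L={ 0 1/4 9/32 19/64 39/128 157/512 } R={ 79/256 5/16 3/8 1/2 1 } gives 315/1024
step 12: add red to get brrbrrbbbrbr; options L={ 0 1/4 9/32 19/64 39/128 157/512 } R={ 315/1024 79/256 5/16 3/8 1/2 1 } gives 629/2048
step 13: add blue to get brrbrrbbbrbrb; options L={ 0 1/4 9/32 19/64 39/128 157/512 629/2048 } R={ 315/1024 79/256 5/16 3/8 1/2 1 } gives 1259/4096
step 14: add red to get brrbrrbbbrbrbr; options L={ 0 1/4 9/32 19/64 39/128 157/512 629/2048 } R={ 1259/4096 315/1024 79/256 5/16 3/8 1/2 1 } gives 2517/8192
step 15: add red to get brrbrrbbbrbrbrr; options L={ 0 1/4 9/32 19/64 39/128 157/512 629/2048 } R={ 2517/8192 1259/4096 315/1024 79/256 5/16 3/8 1/2 1 } gives 5033/16384

5033/16384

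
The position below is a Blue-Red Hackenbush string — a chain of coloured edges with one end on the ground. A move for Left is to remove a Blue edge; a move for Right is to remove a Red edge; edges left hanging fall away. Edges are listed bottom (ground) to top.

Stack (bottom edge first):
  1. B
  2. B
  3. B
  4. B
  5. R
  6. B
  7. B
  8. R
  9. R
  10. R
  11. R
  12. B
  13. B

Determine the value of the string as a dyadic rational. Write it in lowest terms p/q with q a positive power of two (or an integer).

Prefix values for B B B B R B B R R R R B B via {L|R} + simplicity:
edge 1 of 13 (B): { 0 |  } so 1
edge 2 of 13 (B): { 0,1 |  } so 2
edge 3 of 13 (B): { 0,1,2 |  } so 3
edge 4 of 13 (B): { 0,1,2,3 |  } so 4
edge 5 of 13 (R): { 0,1,2,3 | 4 } so 7/2
edge 6 of 13 (B): { 0,1,2,3,7/2 | 4 } so 15/4
edge 7 of 13 (B): { 0,1,2,3,7/2,15/4 | 4 } so 31/8
edge 8 of 13 (R): { 0,1,2,3,7/2,15/4 | 31/8,4 } so 61/16
edge 9 of 13 (R): { 0,1,2,3,7/2,15/4 | 61/16,31/8,4 } so 121/32
edge 10 of 13 (R): { 0,1,2,3,7/2,15/4 | 121/32,61/16,31/8,4 } so 241/64
edge 11 of 13 (R): { 0,1,2,3,7/2,15/4 | 241/64,121/32,61/16,31/8,4 } so 481/128
edge 12 of 13 (B): { 0,1,2,3,7/2,15/4,481/128 | 241/64,121/32,61/16,31/8,4 } so 963/256
edge 13 of 13 (B): { 0,1,2,3,7/2,15/4,481/128,963/256 | 241/64,121/32,61/16,31/8,4 } so 1927/512

1927/512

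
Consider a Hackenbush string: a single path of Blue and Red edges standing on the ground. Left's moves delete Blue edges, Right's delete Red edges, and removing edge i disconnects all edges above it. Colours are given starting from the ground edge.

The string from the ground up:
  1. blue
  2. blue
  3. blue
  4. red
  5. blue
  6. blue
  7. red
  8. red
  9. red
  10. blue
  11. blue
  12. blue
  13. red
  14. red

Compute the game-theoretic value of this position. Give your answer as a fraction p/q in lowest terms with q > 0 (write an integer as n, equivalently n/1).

Build g(s[:k]) for k = 1..14, string s = blue blue blue red blue blue red red red blue blue blue red red.
b: Left { 0 }, Right { (no moves) } -> simplest 1
bb: Left { 0 1 }, Right { (no moves) } -> simplest 2
bbb: Left { 0 1 2 }, Right { (no moves) } -> simplest 3
bbbr: Left { 0 1 2 }, Right { 3 } -> simplest 5/2
bbbrb: Left { 0 1 2 5/2 }, Right { 3 } -> simplest 11/4
bbbrbb: Left { 0 1 2 5/2 11/4 }, Right { 3 } -> simplest 23/8
bbbrbbr: Left { 0 1 2 5/2 11/4 }, Right { 23/8 3 } -> simplest 45/16
bbbrbbrr: Left { 0 1 2 5/2 11/4 }, Right { 45/16 23/8 3 } -> simplest 89/32
bbbrbbrrr: Left { 0 1 2 5/2 11/4 }, Right { 89/32 45/16 23/8 3 } -> simplest 177/64
bbbrbbrrrb: Left { 0 1 2 5/2 11/4 177/64 }, Right { 89/32 45/16 23/8 3 } -> simplest 355/128
bbbrbbrrrbb: Left { 0 1 2 5/2 11/4 177/64 355/128 }, Right { 89/32 45/16 23/8 3 } -> simplest 711/256
bbbrbbrrrbbb: Left { 0 1 2 5/2 11/4 177/64 355/128 711/256 }, Right { 89/32 45/16 23/8 3 } -> simplest 1423/512
bbbrbbrrrbbbr: Left { 0 1 2 5/2 11/4 177/64 355/128 711/256 }, Right { 1423/512 89/32 45/16 23/8 3 } -> simplest 2845/1024
bbbrbbrrrbbbrr: Left { 0 1 2 5/2 11/4 177/64 355/128 711/256 }, Right { 2845/1024 1423/512 89/32 45/16 23/8 3 } -> simplest 5689/2048

5689/2048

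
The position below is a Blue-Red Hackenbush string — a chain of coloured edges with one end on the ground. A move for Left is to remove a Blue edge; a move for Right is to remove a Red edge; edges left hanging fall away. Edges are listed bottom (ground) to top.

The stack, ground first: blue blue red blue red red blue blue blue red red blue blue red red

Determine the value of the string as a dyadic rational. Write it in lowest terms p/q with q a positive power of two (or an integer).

13209/8192

g_1 [b]  L=[0]  R=[none]  ⇒ 1
g_2 [bb]  L=[0 1]  R=[none]  ⇒ 2
g_3 [bbr]  L=[0 1]  R=[2]  ⇒ 3/2
g_4 [bbrb]  L=[0 1 3/2]  R=[2]  ⇒ 7/4
g_5 [bbrbr]  L=[0 1 3/2]  R=[7/4 2]  ⇒ 13/8
g_6 [bbrbrr]  L=[0 1 3/2]  R=[13/8 7/4 2]  ⇒ 25/16
g_7 [bbrbrrb]  L=[0 1 3/2 25/16]  R=[13/8 7/4 2]  ⇒ 51/32
g_8 [bbrbrrbb]  L=[0 1 3/2 25/16 51/32]  R=[13/8 7/4 2]  ⇒ 103/64
g_9 [bbrbrrbbb]  L=[0 1 3/2 25/16 51/32 103/64]  R=[13/8 7/4 2]  ⇒ 207/128
g_10 [bbrbrrbbbr]  L=[0 1 3/2 25/16 51/32 103/64]  R=[207/128 13/8 7/4 2]  ⇒ 413/256
g_11 [bbrbrrbbbrr]  L=[0 1 3/2 25/16 51/32 103/64]  R=[413/256 207/128 13/8 7/4 2]  ⇒ 825/512
g_12 [bbrbrrbbbrrb]  L=[0 1 3/2 25/16 51/32 103/64 825/512]  R=[413/256 207/128 13/8 7/4 2]  ⇒ 1651/1024
g_13 [bbrbrrbbbrrbb]  L=[0 1 3/2 25/16 51/32 103/64 825/512 1651/1024]  R=[413/256 207/128 13/8 7/4 2]  ⇒ 3303/2048
g_14 [bbrbrrbbbrrbbr]  L=[0 1 3/2 25/16 51/32 103/64 825/512 1651/1024]  R=[3303/2048 413/256 207/128 13/8 7/4 2]  ⇒ 6605/4096
g_15 [bbrbrrbbbrrbbrr]  L=[0 1 3/2 25/16 51/32 103/64 825/512 1651/1024]  R=[6605/4096 3303/2048 413/256 207/128 13/8 7/4 2]  ⇒ 13209/8192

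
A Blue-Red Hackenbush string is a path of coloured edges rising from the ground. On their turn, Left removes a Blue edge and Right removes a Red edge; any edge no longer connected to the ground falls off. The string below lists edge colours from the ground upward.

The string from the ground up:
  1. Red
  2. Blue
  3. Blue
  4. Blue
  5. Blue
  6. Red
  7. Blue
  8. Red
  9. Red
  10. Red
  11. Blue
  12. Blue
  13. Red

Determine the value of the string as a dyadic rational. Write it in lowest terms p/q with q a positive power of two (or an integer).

-371/4096

Build g(s[:k]) for k = 1..13, string s = Red Blue Blue Blue Blue Red Blue Red Red Red Blue Blue Red.
step 1: add Red to get R; options L={ (no moves) } R={ 0 } gives -1
step 2: add Blue to get RB; options L={ -1 } R={ 0 } gives -1/2
step 3: add Blue to get RBB; options L={ -1,-1/2 } R={ 0 } gives -1/4
step 4: add Blue to get RBBB; options L={ -1,-1/2,-1/4 } R={ 0 } gives -1/8
step 5: add Blue to get RBBBB; options L={ -1,-1/2,-1/4,-1/8 } R={ 0 } gives -1/16
step 6: add Red to get RBBBBR; options L={ -1,-1/2,-1/4,-1/8 } R={ -1/16,0 } gives -3/32
step 7: add Blue to get RBBBBRB; options L={ -1,-1/2,-1/4,-1/8,-3/32 } R={ -1/16,0 } gives -5/64
step 8: add Red to get RBBBBRBR; options L={ -1,-1/2,-1/4,-1/8,-3/32 } R={ -5/64,-1/16,0 } gives -11/128
step 9: add Red to get RBBBBRBRR; options L={ -1,-1/2,-1/4,-1/8,-3/32 } R={ -11/128,-5/64,-1/16,0 } gives -23/256
step 10: add Red to get RBBBBRBRRR; options L={ -1,-1/2,-1/4,-1/8,-3/32 } R={ -23/256,-11/128,-5/64,-1/16,0 } gives -47/512
step 11: add Blue to get RBBBBRBRRRB; options L={ -1,-1/2,-1/4,-1/8,-3/32,-47/512 } R={ -23/256,-11/128,-5/64,-1/16,0 } gives -93/1024
step 12: add Blue to get RBBBBRBRRRBB; options L={ -1,-1/2,-1/4,-1/8,-3/32,-47/512,-93/1024 } R={ -23/256,-11/128,-5/64,-1/16,0 } gives -185/2048
step 13: add Red to get RBBBBRBRRRBBR; options L={ -1,-1/2,-1/4,-1/8,-3/32,-47/512,-93/1024 } R={ -185/2048,-23/256,-11/128,-5/64,-1/16,0 } gives -371/4096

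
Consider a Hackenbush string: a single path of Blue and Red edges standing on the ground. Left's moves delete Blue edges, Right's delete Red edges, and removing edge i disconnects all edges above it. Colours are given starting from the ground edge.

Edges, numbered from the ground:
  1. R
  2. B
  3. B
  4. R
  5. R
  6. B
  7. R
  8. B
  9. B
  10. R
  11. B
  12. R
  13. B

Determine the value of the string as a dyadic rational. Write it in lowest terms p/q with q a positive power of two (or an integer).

Build value(s[:k]) for k = 1..13, string s = R B B R R B R B B R B R B.
edge 1 of 13 (R): { none | 0 } so -1
edge 2 of 13 (B): { -1 | 0 } so -1/2
edge 3 of 13 (B): { -1; -1/2 | 0 } so -1/4
edge 4 of 13 (R): { -1; -1/2 | -1/4; 0 } so -3/8
edge 5 of 13 (R): { -1; -1/2 | -3/8; -1/4; 0 } so -7/16
edge 6 of 13 (B): { -1; -1/2; -7/16 | -3/8; -1/4; 0 } so -13/32
edge 7 of 13 (R): { -1; -1/2; -7/16 | -13/32; -3/8; -1/4; 0 } so -27/64
edge 8 of 13 (B): { -1; -1/2; -7/16; -27/64 | -13/32; -3/8; -1/4; 0 } so -53/128
edge 9 of 13 (B): { -1; -1/2; -7/16; -27/64; -53/128 | -13/32; -3/8; -1/4; 0 } so -105/256
edge 10 of 13 (R): { -1; -1/2; -7/16; -27/64; -53/128 | -105/256; -13/32; -3/8; -1/4; 0 } so -211/512
edge 11 of 13 (B): { -1; -1/2; -7/16; -27/64; -53/128; -211/512 | -105/256; -13/32; -3/8; -1/4; 0 } so -421/1024
edge 12 of 13 (R): { -1; -1/2; -7/16; -27/64; -53/128; -211/512 | -421/1024; -105/256; -13/32; -3/8; -1/4; 0 } so -843/2048
edge 13 of 13 (B): { -1; -1/2; -7/16; -27/64; -53/128; -211/512; -843/2048 | -421/1024; -105/256; -13/32; -3/8; -1/4; 0 } so -1685/4096

-1685/4096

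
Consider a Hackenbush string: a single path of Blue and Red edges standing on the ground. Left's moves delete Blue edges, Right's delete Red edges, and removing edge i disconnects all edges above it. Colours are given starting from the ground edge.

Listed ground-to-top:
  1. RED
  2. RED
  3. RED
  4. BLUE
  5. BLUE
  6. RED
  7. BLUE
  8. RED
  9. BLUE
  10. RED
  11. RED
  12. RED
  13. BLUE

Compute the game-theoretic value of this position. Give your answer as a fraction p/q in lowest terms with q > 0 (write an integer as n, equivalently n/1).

-2397/1024

1 of 13 · R · max L −∞ · min R 0 → -1
2 of 13 · RR · max L −∞ · min R -1 → -2
3 of 13 · RRR · max L −∞ · min R -2 → -3
4 of 13 · RRRB · max L -3 · min R -2 → -5/2
5 of 13 · RRRBB · max L -5/2 · min R -2 → -9/4
6 of 13 · RRRBBR · max L -5/2 · min R -9/4 → -19/8
7 of 13 · RRRBBRB · max L -19/8 · min R -9/4 → -37/16
8 of 13 · RRRBBRBR · max L -19/8 · min R -37/16 → -75/32
9 of 13 · RRRBBRBRB · max L -75/32 · min R -37/16 → -149/64
10 of 13 · RRRBBRBRBR · max L -75/32 · min R -149/64 → -299/128
11 of 13 · RRRBBRBRBRR · max L -75/32 · min R -299/128 → -599/256
12 of 13 · RRRBBRBRBRRR · max L -75/32 · min R -599/256 → -1199/512
13 of 13 · RRRBBRBRBRRRB · max L -1199/512 · min R -599/256 → -2397/1024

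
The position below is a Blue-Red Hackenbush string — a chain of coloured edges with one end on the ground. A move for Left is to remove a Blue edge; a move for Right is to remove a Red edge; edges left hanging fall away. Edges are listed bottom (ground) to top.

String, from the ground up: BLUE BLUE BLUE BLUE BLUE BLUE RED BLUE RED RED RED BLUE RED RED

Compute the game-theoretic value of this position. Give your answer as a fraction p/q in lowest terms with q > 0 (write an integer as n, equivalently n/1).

step 1: add BLUE to get B; options L={ 0 } R={ — } -> 1
step 2: add BLUE to get BB; options L={ 0,1 } R={ — } -> 2
step 3: add BLUE to get BBB; options L={ 0,1,2 } R={ — } -> 3
step 4: add BLUE to get BBBB; options L={ 0,1,2,3 } R={ — } -> 4
step 5: add BLUE to get BBBBB; options L={ 0,1,2,3,4 } R={ — } -> 5
step 6: add BLUE to get BBBBBB; options L={ 0,1,2,3,4,5 } R={ — } -> 6
step 7: add RED to get BBBBBBR; options L={ 0,1,2,3,4,5 } R={ 6 } -> 11/2
step 8: add BLUE to get BBBBBBRB; options L={ 0,1,2,3,4,5,11/2 } R={ 6 } -> 23/4
step 9: add RED to get BBBBBBRBR; options L={ 0,1,2,3,4,5,11/2 } R={ 23/4,6 } -> 45/8
step 10: add RED to get BBBBBBRBRR; options L={ 0,1,2,3,4,5,11/2 } R={ 45/8,23/4,6 } -> 89/16
step 11: add RED to get BBBBBBRBRRR; options L={ 0,1,2,3,4,5,11/2 } R={ 89/16,45/8,23/4,6 } -> 177/32
step 12: add BLUE to get BBBBBBRBRRRB; options L={ 0,1,2,3,4,5,11/2,177/32 } R={ 89/16,45/8,23/4,6 } -> 355/64
step 13: add RED to get BBBBBBRBRRRBR; options L={ 0,1,2,3,4,5,11/2,177/32 } R={ 355/64,89/16,45/8,23/4,6 } -> 709/128
step 14: add RED to get BBBBBBRBRRRBRR; options L={ 0,1,2,3,4,5,11/2,177/32 } R={ 709/128,355/64,89/16,45/8,23/4,6 } -> 1417/256

1417/256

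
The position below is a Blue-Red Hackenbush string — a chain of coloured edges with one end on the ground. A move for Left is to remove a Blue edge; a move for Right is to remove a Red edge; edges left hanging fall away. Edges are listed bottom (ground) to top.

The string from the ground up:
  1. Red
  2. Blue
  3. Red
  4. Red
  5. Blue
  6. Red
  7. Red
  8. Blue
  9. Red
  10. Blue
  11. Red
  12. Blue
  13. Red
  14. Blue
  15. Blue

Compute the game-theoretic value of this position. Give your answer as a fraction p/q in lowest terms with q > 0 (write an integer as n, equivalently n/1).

-13993/16384

R: Left { ∅ }, Right { 0 } — simplest -1
RB: Left { -1 }, Right { 0 } — simplest -1/2
RBR: Left { -1 }, Right { -1/2; 0 } — simplest -3/4
RBRR: Left { -1 }, Right { -3/4; -1/2; 0 } — simplest -7/8
RBRRB: Left { -1; -7/8 }, Right { -3/4; -1/2; 0 } — simplest -13/16
RBRRBR: Left { -1; -7/8 }, Right { -13/16; -3/4; -1/2; 0 } — simplest -27/32
RBRRBRR: Left { -1; -7/8 }, Right { -27/32; -13/16; -3/4; -1/2; 0 } — simplest -55/64
RBRRBRRB: Left { -1; -7/8; -55/64 }, Right { -27/32; -13/16; -3/4; -1/2; 0 } — simplest -109/128
RBRRBRRBR: Left { -1; -7/8; -55/64 }, Right { -109/128; -27/32; -13/16; -3/4; -1/2; 0 } — simplest -219/256
RBRRBRRBRB: Left { -1; -7/8; -55/64; -219/256 }, Right { -109/128; -27/32; -13/16; -3/4; -1/2; 0 } — simplest -437/512
RBRRBRRBRBR: Left { -1; -7/8; -55/64; -219/256 }, Right { -437/512; -109/128; -27/32; -13/16; -3/4; -1/2; 0 } — simplest -875/1024
RBRRBRRBRBRB: Left { -1; -7/8; -55/64; -219/256; -875/1024 }, Right { -437/512; -109/128; -27/32; -13/16; -3/4; -1/2; 0 } — simplest -1749/2048
RBRRBRRBRBRBR: Left { -1; -7/8; -55/64; -219/256; -875/1024 }, Right { -1749/2048; -437/512; -109/128; -27/32; -13/16; -3/4; -1/2; 0 } — simplest -3499/4096
RBRRBRRBRBRBRB: Left { -1; -7/8; -55/64; -219/256; -875/1024; -3499/4096 }, Right { -1749/2048; -437/512; -109/128; -27/32; -13/16; -3/4; -1/2; 0 } — simplest -6997/8192
RBRRBRRBRBRBRBB: Left { -1; -7/8; -55/64; -219/256; -875/1024; -3499/4096; -6997/8192 }, Right { -1749/2048; -437/512; -109/128; -27/32; -13/16; -3/4; -1/2; 0 } — simplest -13993/16384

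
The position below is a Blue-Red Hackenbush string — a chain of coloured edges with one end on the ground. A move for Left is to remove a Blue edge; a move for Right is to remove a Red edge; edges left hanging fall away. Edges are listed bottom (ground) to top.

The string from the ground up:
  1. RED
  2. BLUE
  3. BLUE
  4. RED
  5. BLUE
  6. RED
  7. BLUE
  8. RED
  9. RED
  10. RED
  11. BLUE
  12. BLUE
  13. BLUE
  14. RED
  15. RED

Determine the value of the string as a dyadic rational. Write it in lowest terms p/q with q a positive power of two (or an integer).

-5575/16384

Build G(s[:k]) for k = 1..15, string s = RED BLUE BLUE RED BLUE RED BLUE RED RED RED BLUE BLUE BLUE RED RED.
R: Left {  }, Right { 0 } = simplest -1
RB: Left { -1 }, Right { 0 } = simplest -1/2
RBB: Left { -1; -1/2 }, Right { 0 } = simplest -1/4
RBBR: Left { -1; -1/2 }, Right { -1/4; 0 } = simplest -3/8
RBBRB: Left { -1; -1/2; -3/8 }, Right { -1/4; 0 } = simplest -5/16
RBBRBR: Left { -1; -1/2; -3/8 }, Right { -5/16; -1/4; 0 } = simplest -11/32
RBBRBRB: Left { -1; -1/2; -3/8; -11/32 }, Right { -5/16; -1/4; 0 } = simplest -21/64
RBBRBRBR: Left { -1; -1/2; -3/8; -11/32 }, Right { -21/64; -5/16; -1/4; 0 } = simplest -43/128
RBBRBRBRR: Left { -1; -1/2; -3/8; -11/32 }, Right { -43/128; -21/64; -5/16; -1/4; 0 } = simplest -87/256
RBBRBRBRRR: Left { -1; -1/2; -3/8; -11/32 }, Right { -87/256; -43/128; -21/64; -5/16; -1/4; 0 } = simplest -175/512
RBBRBRBRRRB: Left { -1; -1/2; -3/8; -11/32; -175/512 }, Right { -87/256; -43/128; -21/64; -5/16; -1/4; 0 } = simplest -349/1024
RBBRBRBRRRBB: Left { -1; -1/2; -3/8; -11/32; -175/512; -349/1024 }, Right { -87/256; -43/128; -21/64; -5/16; -1/4; 0 } = simplest -697/2048
RBBRBRBRRRBBB: Left { -1; -1/2; -3/8; -11/32; -175/512; -349/1024; -697/2048 }, Right { -87/256; -43/128; -21/64; -5/16; -1/4; 0 } = simplest -1393/4096
RBBRBRBRRRBBBR: Left { -1; -1/2; -3/8; -11/32; -175/512; -349/1024; -697/2048 }, Right { -1393/4096; -87/256; -43/128; -21/64; -5/16; -1/4; 0 } = simplest -2787/8192
RBBRBRBRRRBBBRR: Left { -1; -1/2; -3/8; -11/32; -175/512; -349/1024; -697/2048 }, Right { -2787/8192; -1393/4096; -87/256; -43/128; -21/64; -5/16; -1/4; 0 } = simplest -5575/16384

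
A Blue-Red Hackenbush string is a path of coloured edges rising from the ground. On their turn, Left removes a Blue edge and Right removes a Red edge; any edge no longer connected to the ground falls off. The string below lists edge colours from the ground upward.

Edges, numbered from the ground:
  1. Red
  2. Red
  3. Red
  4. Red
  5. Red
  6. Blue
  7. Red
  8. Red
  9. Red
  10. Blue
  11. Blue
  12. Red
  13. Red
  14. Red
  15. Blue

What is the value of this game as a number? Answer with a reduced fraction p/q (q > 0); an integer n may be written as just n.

Build g(s[:k]) for k = 1..15, string s = Red Red Red Red Red Blue Red Red Red Blue Blue Red Red Red Blue.
R: Left {  }, Right { 0 } so simplest -1
RR: Left {  }, Right { -1 0 } so simplest -2
RRR: Left {  }, Right { -2 -1 0 } so simplest -3
RRRR: Left {  }, Right { -3 -2 -1 0 } so simplest -4
RRRRR: Left {  }, Right { -4 -3 -2 -1 0 } so simplest -5
RRRRRB: Left { -5 }, Right { -4 -3 -2 -1 0 } so simplest -9/2
RRRRRBR: Left { -5 }, Right { -9/2 -4 -3 -2 -1 0 } so simplest -19/4
RRRRRBRR: Left { -5 }, Right { -19/4 -9/2 -4 -3 -2 -1 0 } so simplest -39/8
RRRRRBRRR: Left { -5 }, Right { -39/8 -19/4 -9/2 -4 -3 -2 -1 0 } so simplest -79/16
RRRRRBRRRB: Left { -5 -79/16 }, Right { -39/8 -19/4 -9/2 -4 -3 -2 -1 0 } so simplest -157/32
RRRRRBRRRBB: Left { -5 -79/16 -157/32 }, Right { -39/8 -19/4 -9/2 -4 -3 -2 -1 0 } so simplest -313/64
RRRRRBRRRBBR: Left { -5 -79/16 -157/32 }, Right { -313/64 -39/8 -19/4 -9/2 -4 -3 -2 -1 0 } so simplest -627/128
RRRRRBRRRBBRR: Left { -5 -79/16 -157/32 }, Right { -627/128 -313/64 -39/8 -19/4 -9/2 -4 -3 -2 -1 0 } so simplest -1255/256
RRRRRBRRRBBRRR: Left { -5 -79/16 -157/32 }, Right { -1255/256 -627/128 -313/64 -39/8 -19/4 -9/2 -4 -3 -2 -1 0 } so simplest -2511/512
RRRRRBRRRBBRRRB: Left { -5 -79/16 -157/32 -2511/512 }, Right { -1255/256 -627/128 -313/64 -39/8 -19/4 -9/2 -4 -3 -2 -1 0 } so simplest -5021/1024

-5021/1024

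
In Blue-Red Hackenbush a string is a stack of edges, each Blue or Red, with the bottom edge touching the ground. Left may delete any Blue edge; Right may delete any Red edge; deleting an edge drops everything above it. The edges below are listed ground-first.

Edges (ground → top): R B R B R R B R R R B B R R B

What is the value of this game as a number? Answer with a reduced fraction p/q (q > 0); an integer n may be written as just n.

Build value(s[:k]) for k = 1..15, string s = R B R B R R B R R R B B R R B.
R: Left { — }, Right { 0 } gives simplest -1
RB: Left { -1 }, Right { 0 } gives simplest -1/2
RBR: Left { -1 }, Right { -1/2 0 } gives simplest -3/4
RBRB: Left { -1 -3/4 }, Right { -1/2 0 } gives simplest -5/8
RBRBR: Left { -1 -3/4 }, Right { -5/8 -1/2 0 } gives simplest -11/16
RBRBRR: Left { -1 -3/4 }, Right { -11/16 -5/8 -1/2 0 } gives simplest -23/32
RBRBRRB: Left { -1 -3/4 -23/32 }, Right { -11/16 -5/8 -1/2 0 } gives simplest -45/64
RBRBRRBR: Left { -1 -3/4 -23/32 }, Right { -45/64 -11/16 -5/8 -1/2 0 } gives simplest -91/128
RBRBRRBRR: Left { -1 -3/4 -23/32 }, Right { -91/128 -45/64 -11/16 -5/8 -1/2 0 } gives simplest -183/256
RBRBRRBRRR: Left { -1 -3/4 -23/32 }, Right { -183/256 -91/128 -45/64 -11/16 -5/8 -1/2 0 } gives simplest -367/512
RBRBRRBRRRB: Left { -1 -3/4 -23/32 -367/512 }, Right { -183/256 -91/128 -45/64 -11/16 -5/8 -1/2 0 } gives simplest -733/1024
RBRBRRBRRRBB: Left { -1 -3/4 -23/32 -367/512 -733/1024 }, Right { -183/256 -91/128 -45/64 -11/16 -5/8 -1/2 0 } gives simplest -1465/2048
RBRBRRBRRRBBR: Left { -1 -3/4 -23/32 -367/512 -733/1024 }, Right { -1465/2048 -183/256 -91/128 -45/64 -11/16 -5/8 -1/2 0 } gives simplest -2931/4096
RBRBRRBRRRBBRR: Left { -1 -3/4 -23/32 -367/512 -733/1024 }, Right { -2931/4096 -1465/2048 -183/256 -91/128 -45/64 -11/16 -5/8 -1/2 0 } gives simplest -5863/8192
RBRBRRBRRRBBRRB: Left { -1 -3/4 -23/32 -367/512 -733/1024 -5863/8192 }, Right { -2931/4096 -1465/2048 -183/256 -91/128 -45/64 -11/16 -5/8 -1/2 0 } gives simplest -11725/16384

-11725/16384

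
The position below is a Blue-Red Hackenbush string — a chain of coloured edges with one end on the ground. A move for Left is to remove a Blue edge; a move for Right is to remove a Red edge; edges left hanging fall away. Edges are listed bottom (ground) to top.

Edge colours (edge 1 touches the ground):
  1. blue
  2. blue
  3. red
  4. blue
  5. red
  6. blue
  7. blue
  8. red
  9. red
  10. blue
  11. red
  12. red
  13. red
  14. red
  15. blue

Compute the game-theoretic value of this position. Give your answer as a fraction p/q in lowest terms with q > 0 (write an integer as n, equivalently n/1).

13891/8192

g_1 [b]  L=[0]  R=[none]  = 1
g_2 [bb]  L=[0,1]  R=[none]  = 2
g_3 [bbr]  L=[0,1]  R=[2]  = 3/2
g_4 [bbrb]  L=[0,1,3/2]  R=[2]  = 7/4
g_5 [bbrbr]  L=[0,1,3/2]  R=[7/4,2]  = 13/8
g_6 [bbrbrb]  L=[0,1,3/2,13/8]  R=[7/4,2]  = 27/16
g_7 [bbrbrbb]  L=[0,1,3/2,13/8,27/16]  R=[7/4,2]  = 55/32
g_8 [bbrbrbbr]  L=[0,1,3/2,13/8,27/16]  R=[55/32,7/4,2]  = 109/64
g_9 [bbrbrbbrr]  L=[0,1,3/2,13/8,27/16]  R=[109/64,55/32,7/4,2]  = 217/128
g_10 [bbrbrbbrrb]  L=[0,1,3/2,13/8,27/16,217/128]  R=[109/64,55/32,7/4,2]  = 435/256
g_11 [bbrbrbbrrbr]  L=[0,1,3/2,13/8,27/16,217/128]  R=[435/256,109/64,55/32,7/4,2]  = 869/512
g_12 [bbrbrbbrrbrr]  L=[0,1,3/2,13/8,27/16,217/128]  R=[869/512,435/256,109/64,55/32,7/4,2]  = 1737/1024
g_13 [bbrbrbbrrbrrr]  L=[0,1,3/2,13/8,27/16,217/128]  R=[1737/1024,869/512,435/256,109/64,55/32,7/4,2]  = 3473/2048
g_14 [bbrbrbbrrbrrrr]  L=[0,1,3/2,13/8,27/16,217/128]  R=[3473/2048,1737/1024,869/512,435/256,109/64,55/32,7/4,2]  = 6945/4096
g_15 [bbrbrbbrrbrrrrb]  L=[0,1,3/2,13/8,27/16,217/128,6945/4096]  R=[3473/2048,1737/1024,869/512,435/256,109/64,55/32,7/4,2]  = 13891/8192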